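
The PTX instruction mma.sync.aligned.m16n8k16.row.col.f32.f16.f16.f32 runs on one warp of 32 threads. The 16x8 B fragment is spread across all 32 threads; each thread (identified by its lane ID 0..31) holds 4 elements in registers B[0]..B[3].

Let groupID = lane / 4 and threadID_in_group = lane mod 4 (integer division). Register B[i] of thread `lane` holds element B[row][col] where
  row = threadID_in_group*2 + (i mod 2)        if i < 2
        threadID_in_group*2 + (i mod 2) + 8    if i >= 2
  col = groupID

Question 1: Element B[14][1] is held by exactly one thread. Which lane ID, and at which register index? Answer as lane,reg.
c=1⇒gr=1  r=14⇒Rb=1,th=3,odd=0
L=1*4+3=7  i=1*2+0=2

7,2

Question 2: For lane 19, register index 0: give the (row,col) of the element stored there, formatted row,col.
6,4

19: g=4,t=3
[0] (3*2+0+0,4) = (6,4)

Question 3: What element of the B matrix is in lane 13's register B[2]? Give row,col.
L=13->g=13>>2=3, t=13&3=1
[2]->row 1·2+0+8=10  col g=3

10,3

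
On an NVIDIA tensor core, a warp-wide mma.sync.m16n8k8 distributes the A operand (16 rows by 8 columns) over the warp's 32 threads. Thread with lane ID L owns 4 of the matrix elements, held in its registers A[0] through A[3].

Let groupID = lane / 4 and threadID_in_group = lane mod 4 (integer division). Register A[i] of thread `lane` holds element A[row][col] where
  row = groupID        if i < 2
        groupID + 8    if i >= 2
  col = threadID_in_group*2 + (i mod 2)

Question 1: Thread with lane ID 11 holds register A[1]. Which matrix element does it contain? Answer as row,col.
2,7

L=11=>grp=11>>2=2, tig=11&3=3
[1]=>row 2+0=2  col 3·2+1=7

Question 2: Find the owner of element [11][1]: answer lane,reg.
r: 11->gid=3,r8=1  c: 1->tid=0,i&1=1
L=3*4+0=12  i=1*2+1=3

12,3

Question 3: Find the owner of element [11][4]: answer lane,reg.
r=11→G=3,rhi=1  c=4→T=2,p=0
L=3*4+2=14  i=1*2+0=2

14,2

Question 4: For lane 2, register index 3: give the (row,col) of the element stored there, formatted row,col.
L=2->gid=2>>2=0, tid=2&3=2
[3]->row 0+8=8  col 2·2+1=5

8,5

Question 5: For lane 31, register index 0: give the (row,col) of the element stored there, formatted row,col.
lane 31⇒31/4=7, 31 mod 4=3
i=0  r:7+0⇒7  c:2·3+0⇒6

7,6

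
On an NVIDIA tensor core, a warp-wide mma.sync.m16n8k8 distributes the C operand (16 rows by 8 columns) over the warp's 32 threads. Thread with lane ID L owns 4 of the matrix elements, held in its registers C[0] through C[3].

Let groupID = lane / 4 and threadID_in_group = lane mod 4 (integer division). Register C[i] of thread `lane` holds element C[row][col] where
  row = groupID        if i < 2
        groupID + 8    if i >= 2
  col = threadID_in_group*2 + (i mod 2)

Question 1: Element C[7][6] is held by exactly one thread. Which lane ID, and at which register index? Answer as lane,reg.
31,0

r: 7->gid=7,r8=0  c: 6->tid=3,i&1=0
L=7*4+3=31  i=0*2+0=0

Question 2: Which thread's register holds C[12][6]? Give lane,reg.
r=12->g=4,rb=1  c=6->t=3,b0=0
L=4*4+3=19  i=1*2+0=2

19,2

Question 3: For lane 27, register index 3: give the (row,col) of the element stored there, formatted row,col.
14,7

lane 27: gid=6 (27/4), tid=3 (27%4)
i=3: r=6+8=14, c=3*2+1=7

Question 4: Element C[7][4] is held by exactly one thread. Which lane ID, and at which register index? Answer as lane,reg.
30,0

r: 7->gid=7,r8=0  c: 4->tid=2,i&1=0
L=7*4+2=30  i=0*2+0=0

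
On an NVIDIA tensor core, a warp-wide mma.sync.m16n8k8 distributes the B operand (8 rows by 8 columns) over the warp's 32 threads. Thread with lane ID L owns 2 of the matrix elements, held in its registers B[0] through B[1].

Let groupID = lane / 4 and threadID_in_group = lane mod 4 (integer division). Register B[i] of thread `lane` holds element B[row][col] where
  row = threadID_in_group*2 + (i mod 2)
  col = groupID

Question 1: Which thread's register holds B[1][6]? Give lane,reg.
c: 6->gid=6  r: 1->tid=0,i&1=1
L=6*4+0=24  i=1=1

24,1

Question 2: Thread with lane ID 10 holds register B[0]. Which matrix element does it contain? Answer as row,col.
4,2

lane 10->10/4=2, 10 mod 4=2
i=0  r:2·2+0->4  c:2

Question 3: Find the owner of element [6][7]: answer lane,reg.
c=7⇒gr=7  r=6⇒th=3,odd=0
L=7*4+3=31  i=0=0

31,0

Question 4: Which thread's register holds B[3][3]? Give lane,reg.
13,1

c=3⇒gr=3  r=3⇒th=1,odd=1
L=3*4+1=13  i=1=1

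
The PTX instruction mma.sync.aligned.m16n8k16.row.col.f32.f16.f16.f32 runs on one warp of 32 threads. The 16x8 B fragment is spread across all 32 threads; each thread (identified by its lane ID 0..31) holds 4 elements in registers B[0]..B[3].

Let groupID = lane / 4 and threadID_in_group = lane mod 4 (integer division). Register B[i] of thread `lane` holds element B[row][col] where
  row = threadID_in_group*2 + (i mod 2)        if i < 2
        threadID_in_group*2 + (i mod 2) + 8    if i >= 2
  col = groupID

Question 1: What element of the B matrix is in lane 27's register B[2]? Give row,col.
14,6

lane 27->27/4=6, 27 mod 4=3
i=2  r:2·3+0+8->14  c:6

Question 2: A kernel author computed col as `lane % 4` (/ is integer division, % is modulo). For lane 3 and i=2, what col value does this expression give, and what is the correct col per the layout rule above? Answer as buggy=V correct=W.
`lane % 4`[3,2]->3
lane 3: gid=0 (3/4), tid=3 (3%4)
i=2: r=3*2+0+8=14, c=gid=0
col: 3 vs 0

buggy=3 correct=0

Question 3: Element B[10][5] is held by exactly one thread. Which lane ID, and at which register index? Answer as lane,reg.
c:5=>grp=5  r:10=>rB=1,tig=1,lo=0
L=5*4+1=21  i=1*2+0=2

21,2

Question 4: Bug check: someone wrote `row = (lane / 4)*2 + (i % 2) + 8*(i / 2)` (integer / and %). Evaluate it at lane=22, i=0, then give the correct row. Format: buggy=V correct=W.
buggy=10 correct=4

`(lane / 4)*2 + (i % 2) + 8*(i / 2)`[22,0]->10
lane 22: g=5 (22/4), t=2 (22%4)
i=0: r=2*2+0+0=4, c=g=5
row: 10 vs 4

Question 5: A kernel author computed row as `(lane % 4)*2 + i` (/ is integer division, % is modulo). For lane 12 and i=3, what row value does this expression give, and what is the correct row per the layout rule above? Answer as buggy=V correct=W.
`(lane % 4)*2 + i`[12,3]=>3
L=12=>grp=12>>2=3, tig=12&3=0
[3]=>row 0·2+1+8=9  col grp=3
row: 3 vs 9

buggy=3 correct=9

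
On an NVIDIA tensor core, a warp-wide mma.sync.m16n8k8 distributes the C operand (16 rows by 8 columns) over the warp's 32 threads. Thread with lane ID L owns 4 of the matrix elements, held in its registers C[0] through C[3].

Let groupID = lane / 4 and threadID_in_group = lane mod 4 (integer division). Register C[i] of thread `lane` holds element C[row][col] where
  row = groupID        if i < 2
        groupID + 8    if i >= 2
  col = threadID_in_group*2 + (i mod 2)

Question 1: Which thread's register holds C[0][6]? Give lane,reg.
r=0→G=0,rhi=0  c=6→T=3,p=0
L=0*4+3=3  i=0*2+0=0

3,0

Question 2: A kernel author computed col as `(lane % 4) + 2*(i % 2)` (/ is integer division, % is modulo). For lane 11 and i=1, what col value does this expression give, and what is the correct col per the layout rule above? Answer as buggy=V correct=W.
buggy=5 correct=7

`(lane % 4) + 2*(i % 2)`[11,1]->5
lane 11->11/4=2, 11 mod 4=3
i=1  r:2+0->2  c:2·3+1->7
col: 5 vs 7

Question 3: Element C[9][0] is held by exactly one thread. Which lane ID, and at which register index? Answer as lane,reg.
r=9→G=1,rhi=1  c=0→T=0,p=0
L=1*4+0=4  i=1*2+0=2

4,2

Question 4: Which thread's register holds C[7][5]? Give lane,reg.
30,1

r:7=>grp=7,rB=0  c:5=>tig=2,lo=1
L=7*4+2=30  i=0*2+1=1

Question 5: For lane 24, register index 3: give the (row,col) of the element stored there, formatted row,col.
14,1

L=24->gid=24>>2=6, tid=24&3=0
[3]->row 6+8=14  col 0·2+1=1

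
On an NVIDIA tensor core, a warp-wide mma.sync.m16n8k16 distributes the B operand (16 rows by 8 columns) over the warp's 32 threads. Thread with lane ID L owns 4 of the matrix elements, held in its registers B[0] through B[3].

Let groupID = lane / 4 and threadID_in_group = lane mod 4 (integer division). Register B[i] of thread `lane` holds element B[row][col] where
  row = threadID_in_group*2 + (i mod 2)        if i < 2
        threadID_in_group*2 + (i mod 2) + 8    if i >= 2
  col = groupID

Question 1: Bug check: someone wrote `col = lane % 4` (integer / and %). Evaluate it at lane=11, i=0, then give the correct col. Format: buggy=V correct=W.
buggy=3 correct=2

`lane % 4`[11,0]->3
11: g=2,t=3
[0] (3*2+0+0,2) = (6,2)
col: 3 vs 2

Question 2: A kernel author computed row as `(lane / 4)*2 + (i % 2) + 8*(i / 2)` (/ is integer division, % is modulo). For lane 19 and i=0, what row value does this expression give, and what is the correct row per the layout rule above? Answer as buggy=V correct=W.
buggy=8 correct=6

`(lane / 4)*2 + (i % 2) + 8*(i / 2)`[19,0]->8
lane 19: g=4 (19/4), t=3 (19%4)
i=0: r=3*2+0+0=6, c=g=4
row: 8 vs 6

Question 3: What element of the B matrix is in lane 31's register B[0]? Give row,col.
6,7

L=31->gid=31>>2=7, tid=31&3=3
[0]->row 3·2+0+0=6  col gid=7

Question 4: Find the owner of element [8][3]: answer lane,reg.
c: 3->gid=3  r: 8->r8=1,tid=0,i&1=0
L=3*4+0=12  i=1*2+0=2

12,2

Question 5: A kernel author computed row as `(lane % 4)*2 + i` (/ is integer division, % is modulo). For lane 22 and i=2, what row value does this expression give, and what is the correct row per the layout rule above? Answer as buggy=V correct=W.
buggy=6 correct=12

`(lane % 4)*2 + i`[22,2]->6
lane 22->22/4=5, 22 mod 4=2
i=2  r:2·2+0+8->12  c:5
row: 6 vs 12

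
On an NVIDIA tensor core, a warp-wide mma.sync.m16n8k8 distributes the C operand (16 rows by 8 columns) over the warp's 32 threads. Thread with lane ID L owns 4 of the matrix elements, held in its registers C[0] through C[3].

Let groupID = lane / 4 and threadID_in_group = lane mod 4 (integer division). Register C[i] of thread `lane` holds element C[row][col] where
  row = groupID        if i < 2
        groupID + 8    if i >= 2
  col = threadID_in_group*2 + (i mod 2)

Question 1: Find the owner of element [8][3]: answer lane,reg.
1,3

r=8→G=0,rhi=1  c=3→T=1,p=1
L=0*4+1=1  i=1*2+1=3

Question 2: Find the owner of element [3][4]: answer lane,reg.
r=3⇒gr=3,Rb=0  c=4⇒th=2,odd=0
L=3*4+2=14  i=0*2+0=0

14,0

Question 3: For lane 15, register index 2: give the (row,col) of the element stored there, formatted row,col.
11,6

15: gr=3,th=3
[2] (3+8,3*2+0) = (11,6)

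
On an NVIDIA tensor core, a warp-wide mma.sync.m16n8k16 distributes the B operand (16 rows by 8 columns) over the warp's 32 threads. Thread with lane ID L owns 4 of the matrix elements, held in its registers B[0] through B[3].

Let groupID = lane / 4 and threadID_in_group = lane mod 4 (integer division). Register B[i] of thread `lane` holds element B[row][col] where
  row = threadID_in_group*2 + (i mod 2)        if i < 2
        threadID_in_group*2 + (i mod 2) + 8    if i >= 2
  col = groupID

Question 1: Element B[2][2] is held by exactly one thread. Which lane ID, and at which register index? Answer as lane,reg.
c:2=>grp=2  r:2=>rB=0,tig=1,lo=0
L=2*4+1=9  i=0*2+0=0

9,0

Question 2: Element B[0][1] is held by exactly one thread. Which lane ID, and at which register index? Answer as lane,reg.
c:1=>grp=1  r:0=>rB=0,tig=0,lo=0
L=1*4+0=4  i=0*2+0=0

4,0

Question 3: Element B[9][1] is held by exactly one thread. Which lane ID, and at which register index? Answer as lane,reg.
c=1->g=1  r=9->rb=1,t=0,b0=1
L=1*4+0=4  i=1*2+1=3

4,3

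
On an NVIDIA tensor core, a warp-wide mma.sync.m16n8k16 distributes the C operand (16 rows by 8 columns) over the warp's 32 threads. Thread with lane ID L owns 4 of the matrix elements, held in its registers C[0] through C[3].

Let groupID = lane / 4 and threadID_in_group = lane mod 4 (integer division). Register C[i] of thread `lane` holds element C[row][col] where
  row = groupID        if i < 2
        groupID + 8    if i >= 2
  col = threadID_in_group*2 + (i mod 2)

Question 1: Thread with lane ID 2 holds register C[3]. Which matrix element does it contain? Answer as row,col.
lane 2->2/4=0, 2 mod 4=2
i=3  r:0+8->8  c:2·2+1->5

8,5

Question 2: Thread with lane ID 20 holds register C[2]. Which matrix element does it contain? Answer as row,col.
lane 20=>20/4=5, 20 mod 4=0
i=2  r:5+8=>13  c:2·0+0=>0

13,0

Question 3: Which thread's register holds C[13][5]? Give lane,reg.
r=13->g=5,rb=1  c=5->t=2,b0=1
L=5*4+2=22  i=1*2+1=3

22,3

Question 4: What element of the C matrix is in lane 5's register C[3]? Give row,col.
5: g=1,t=1
[3] (1+8,1*2+1) = (9,3)

9,3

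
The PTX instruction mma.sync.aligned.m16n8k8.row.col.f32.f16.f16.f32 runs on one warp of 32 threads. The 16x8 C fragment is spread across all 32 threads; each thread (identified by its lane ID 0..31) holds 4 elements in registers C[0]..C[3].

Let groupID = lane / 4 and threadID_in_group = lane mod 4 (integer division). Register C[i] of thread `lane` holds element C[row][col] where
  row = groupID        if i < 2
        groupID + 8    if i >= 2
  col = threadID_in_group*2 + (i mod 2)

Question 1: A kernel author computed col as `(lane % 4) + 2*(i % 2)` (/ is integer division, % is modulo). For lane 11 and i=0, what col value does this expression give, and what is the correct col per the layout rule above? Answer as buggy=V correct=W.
buggy=3 correct=6

`(lane % 4) + 2*(i % 2)`[11,0]=>3
11: grp=2,tig=3
[0] (2+0,3*2+0) = (2,6)
col: 3 vs 6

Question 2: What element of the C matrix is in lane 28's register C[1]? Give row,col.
28: G=7,T=0
[1] (7+0,0*2+1) = (7,1)

7,1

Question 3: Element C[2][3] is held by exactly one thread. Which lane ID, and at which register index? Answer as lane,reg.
r:2=>grp=2,rB=0  c:3=>tig=1,lo=1
L=2*4+1=9  i=0*2+1=1

9,1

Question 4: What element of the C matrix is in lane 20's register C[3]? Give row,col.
13,1

L=20->gid=20>>2=5, tid=20&3=0
[3]->row 5+8=13  col 0·2+1=1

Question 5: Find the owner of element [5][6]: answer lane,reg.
23,0

r=5->g=5,rb=0  c=6->t=3,b0=0
L=5*4+3=23  i=0*2+0=0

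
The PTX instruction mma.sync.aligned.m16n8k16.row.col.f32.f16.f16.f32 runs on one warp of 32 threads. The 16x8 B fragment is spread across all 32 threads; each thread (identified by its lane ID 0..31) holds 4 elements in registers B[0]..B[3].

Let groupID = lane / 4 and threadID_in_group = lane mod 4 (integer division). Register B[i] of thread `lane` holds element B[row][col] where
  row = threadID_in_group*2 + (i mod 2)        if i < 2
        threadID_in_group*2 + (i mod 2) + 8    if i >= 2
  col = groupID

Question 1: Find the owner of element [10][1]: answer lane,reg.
5,2

c=1->g=1  r=10->rb=1,t=1,b0=0
L=1*4+1=5  i=1*2+0=2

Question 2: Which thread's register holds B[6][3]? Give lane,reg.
c=3->g=3  r=6->rb=0,t=3,b0=0
L=3*4+3=15  i=0*2+0=0

15,0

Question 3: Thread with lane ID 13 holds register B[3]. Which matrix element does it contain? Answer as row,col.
11,3

lane 13→13/4=3, 13 mod 4=1
i=3  r:2·1+1+8→11  c:3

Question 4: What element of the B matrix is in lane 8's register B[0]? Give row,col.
8: g=2,t=0
[0] (0*2+0+0,2) = (0,2)

0,2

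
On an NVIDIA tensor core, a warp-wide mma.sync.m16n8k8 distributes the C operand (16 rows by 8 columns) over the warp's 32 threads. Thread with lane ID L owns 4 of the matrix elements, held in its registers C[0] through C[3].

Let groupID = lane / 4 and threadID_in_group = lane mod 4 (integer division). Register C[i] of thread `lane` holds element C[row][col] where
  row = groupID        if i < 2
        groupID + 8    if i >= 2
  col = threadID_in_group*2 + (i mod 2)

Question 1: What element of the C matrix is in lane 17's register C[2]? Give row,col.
lane 17: gid=4 (17/4), tid=1 (17%4)
i=2: r=4+8=12, c=1*2+0=2

12,2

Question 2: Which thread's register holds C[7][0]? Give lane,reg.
28,0

r: 7->gid=7,r8=0  c: 0->tid=0,i&1=0
L=7*4+0=28  i=0*2+0=0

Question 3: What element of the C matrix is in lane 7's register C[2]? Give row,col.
9,6

7: G=1,T=3
[2] (1+8,3*2+0) = (9,6)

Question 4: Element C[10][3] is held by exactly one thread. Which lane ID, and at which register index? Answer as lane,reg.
9,3

r=10->g=2,rb=1  c=3->t=1,b0=1
L=2*4+1=9  i=1*2+1=3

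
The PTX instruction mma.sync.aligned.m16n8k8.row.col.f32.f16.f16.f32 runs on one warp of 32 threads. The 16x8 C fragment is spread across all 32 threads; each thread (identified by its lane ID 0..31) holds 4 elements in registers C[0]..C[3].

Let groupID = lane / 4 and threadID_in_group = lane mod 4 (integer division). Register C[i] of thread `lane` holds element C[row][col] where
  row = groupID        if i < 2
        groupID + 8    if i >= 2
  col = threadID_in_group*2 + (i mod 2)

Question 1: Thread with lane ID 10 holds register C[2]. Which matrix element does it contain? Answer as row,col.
lane 10→10/4=2, 10 mod 4=2
i=2  r:2+8→10  c:2·2+0→4

10,4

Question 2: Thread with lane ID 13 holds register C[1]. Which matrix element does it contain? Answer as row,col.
3,3

lane 13⇒13/4=3, 13 mod 4=1
i=1  r:3+0⇒3  c:2·1+1⇒3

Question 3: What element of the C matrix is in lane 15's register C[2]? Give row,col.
lane 15⇒15/4=3, 15 mod 4=3
i=2  r:3+8⇒11  c:2·3+0⇒6

11,6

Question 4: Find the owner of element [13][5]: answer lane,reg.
r=13→G=5,rhi=1  c=5→T=2,p=1
L=5*4+2=22  i=1*2+1=3

22,3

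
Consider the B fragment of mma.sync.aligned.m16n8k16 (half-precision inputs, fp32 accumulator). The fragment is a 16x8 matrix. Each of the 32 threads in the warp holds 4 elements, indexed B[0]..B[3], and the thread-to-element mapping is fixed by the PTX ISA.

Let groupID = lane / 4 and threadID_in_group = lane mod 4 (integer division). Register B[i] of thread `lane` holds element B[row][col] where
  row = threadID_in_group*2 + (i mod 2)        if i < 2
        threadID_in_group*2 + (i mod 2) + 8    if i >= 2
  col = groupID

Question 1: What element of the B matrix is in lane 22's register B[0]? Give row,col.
lane 22: G=5 (22/4), T=2 (22%4)
i=0: r=2*2+0+0=4, c=G=5

4,5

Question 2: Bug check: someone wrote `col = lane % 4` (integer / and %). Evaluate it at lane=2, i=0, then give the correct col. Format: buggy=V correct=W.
buggy=2 correct=0

`lane % 4`[2,0]⇒2
lane 2⇒2/4=0, 2 mod 4=2
i=0  r:2·2+0+0⇒4  c:0
col: 2 vs 0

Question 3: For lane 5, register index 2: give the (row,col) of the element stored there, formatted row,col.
10,1

5: gr=1,th=1
[2] (1*2+0+8,1) = (10,1)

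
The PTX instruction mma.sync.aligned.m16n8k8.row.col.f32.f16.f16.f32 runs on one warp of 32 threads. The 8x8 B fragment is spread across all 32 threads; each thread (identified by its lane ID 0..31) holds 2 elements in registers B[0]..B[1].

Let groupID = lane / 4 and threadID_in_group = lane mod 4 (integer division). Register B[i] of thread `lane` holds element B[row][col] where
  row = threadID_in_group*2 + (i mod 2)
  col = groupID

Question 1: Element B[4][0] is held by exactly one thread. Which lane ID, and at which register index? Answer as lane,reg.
2,0

c=0→G=0  r=4→T=2,p=0
L=0*4+2=2  i=0=0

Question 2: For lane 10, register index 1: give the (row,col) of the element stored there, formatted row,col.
L=10=>grp=10>>2=2, tig=10&3=2
[1]=>row 2·2+1=5  col grp=2

5,2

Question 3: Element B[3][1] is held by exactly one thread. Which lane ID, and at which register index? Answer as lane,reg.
5,1

c=1→G=1  r=3→T=1,p=1
L=1*4+1=5  i=1=1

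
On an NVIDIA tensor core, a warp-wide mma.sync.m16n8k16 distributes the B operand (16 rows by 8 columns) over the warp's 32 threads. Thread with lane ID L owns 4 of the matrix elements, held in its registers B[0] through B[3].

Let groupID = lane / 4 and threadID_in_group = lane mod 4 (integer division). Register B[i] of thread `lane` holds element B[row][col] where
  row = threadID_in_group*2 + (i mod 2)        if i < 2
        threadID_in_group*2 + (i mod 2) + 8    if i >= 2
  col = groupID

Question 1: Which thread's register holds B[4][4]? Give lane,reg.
c: 4->gid=4  r: 4->r8=0,tid=2,i&1=0
L=4*4+2=18  i=0*2+0=0

18,0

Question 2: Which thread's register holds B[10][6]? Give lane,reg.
25,2

c=6→G=6  r=10→rhi=1,T=1,p=0
L=6*4+1=25  i=1*2+0=2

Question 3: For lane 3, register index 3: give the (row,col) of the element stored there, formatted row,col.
15,0

3: G=0,T=3
[3] (3*2+1+8,0) = (15,0)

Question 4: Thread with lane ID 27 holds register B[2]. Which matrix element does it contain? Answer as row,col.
14,6

lane 27: gid=6 (27/4), tid=3 (27%4)
i=2: r=3*2+0+8=14, c=gid=6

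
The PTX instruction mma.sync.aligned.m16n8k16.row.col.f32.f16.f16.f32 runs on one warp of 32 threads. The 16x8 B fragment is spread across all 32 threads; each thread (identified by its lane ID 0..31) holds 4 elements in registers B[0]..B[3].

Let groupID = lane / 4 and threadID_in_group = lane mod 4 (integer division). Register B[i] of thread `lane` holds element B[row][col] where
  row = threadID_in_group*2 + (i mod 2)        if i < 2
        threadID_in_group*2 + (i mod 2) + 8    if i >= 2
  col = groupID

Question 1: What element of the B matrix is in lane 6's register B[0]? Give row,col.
4,1

6: G=1,T=2
[0] (2*2+0+0,1) = (4,1)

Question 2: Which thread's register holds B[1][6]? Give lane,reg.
24,1

c:6=>grp=6  r:1=>rB=0,tig=0,lo=1
L=6*4+0=24  i=0*2+1=1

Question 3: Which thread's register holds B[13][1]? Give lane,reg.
6,3

c: 1->gid=1  r: 13->r8=1,tid=2,i&1=1
L=1*4+2=6  i=1*2+1=3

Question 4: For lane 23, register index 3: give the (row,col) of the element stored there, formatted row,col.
15,5

lane 23->23/4=5, 23 mod 4=3
i=3  r:2·3+1+8->15  c:5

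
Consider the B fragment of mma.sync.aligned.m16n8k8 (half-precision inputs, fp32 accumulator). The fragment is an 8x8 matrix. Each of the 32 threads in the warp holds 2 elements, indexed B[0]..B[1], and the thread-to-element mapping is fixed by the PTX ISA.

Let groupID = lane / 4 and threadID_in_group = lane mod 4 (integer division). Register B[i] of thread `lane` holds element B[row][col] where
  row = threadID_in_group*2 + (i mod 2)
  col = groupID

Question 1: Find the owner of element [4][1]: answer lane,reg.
c:1=>grp=1  r:4=>tig=2,lo=0
L=1*4+2=6  i=0=0

6,0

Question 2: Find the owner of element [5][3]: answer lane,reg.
14,1

c=3⇒gr=3  r=5⇒th=2,odd=1
L=3*4+2=14  i=1=1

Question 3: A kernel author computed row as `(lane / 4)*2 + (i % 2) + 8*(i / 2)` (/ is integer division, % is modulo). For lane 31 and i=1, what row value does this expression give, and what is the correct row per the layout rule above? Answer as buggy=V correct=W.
`(lane / 4)*2 + (i % 2) + 8*(i / 2)`[31,1]->15
lane 31->31/4=7, 31 mod 4=3
i=1  r:2·3+1->7  c:7
row: 15 vs 7

buggy=15 correct=7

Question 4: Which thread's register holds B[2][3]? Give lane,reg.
c=3⇒gr=3  r=2⇒th=1,odd=0
L=3*4+1=13  i=0=0

13,0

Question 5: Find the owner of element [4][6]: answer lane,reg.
26,0

c:6=>grp=6  r:4=>tig=2,lo=0
L=6*4+2=26  i=0=0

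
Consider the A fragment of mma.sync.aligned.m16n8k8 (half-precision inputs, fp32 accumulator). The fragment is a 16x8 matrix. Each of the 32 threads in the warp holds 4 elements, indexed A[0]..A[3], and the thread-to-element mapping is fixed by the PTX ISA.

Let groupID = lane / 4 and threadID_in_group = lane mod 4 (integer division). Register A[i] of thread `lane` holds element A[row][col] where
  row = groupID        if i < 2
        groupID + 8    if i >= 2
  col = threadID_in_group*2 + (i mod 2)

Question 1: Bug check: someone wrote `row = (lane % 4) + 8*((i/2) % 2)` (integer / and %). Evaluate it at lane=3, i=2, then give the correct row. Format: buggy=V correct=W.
`(lane % 4) + 8*((i/2) % 2)`[3,2]→11
3: G=0,T=3
[2] (0+8,3*2+0) = (8,6)
row: 11 vs 8

buggy=11 correct=8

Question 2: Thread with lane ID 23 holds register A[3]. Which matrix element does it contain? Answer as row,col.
13,7

lane 23->23/4=5, 23 mod 4=3
i=3  r:5+8->13  c:2·3+1->7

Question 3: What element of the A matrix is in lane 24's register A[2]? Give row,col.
14,0

24: G=6,T=0
[2] (6+8,0*2+0) = (14,0)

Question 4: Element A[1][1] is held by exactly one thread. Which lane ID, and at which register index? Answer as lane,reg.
r=1->g=1,rb=0  c=1->t=0,b0=1
L=1*4+0=4  i=0*2+1=1

4,1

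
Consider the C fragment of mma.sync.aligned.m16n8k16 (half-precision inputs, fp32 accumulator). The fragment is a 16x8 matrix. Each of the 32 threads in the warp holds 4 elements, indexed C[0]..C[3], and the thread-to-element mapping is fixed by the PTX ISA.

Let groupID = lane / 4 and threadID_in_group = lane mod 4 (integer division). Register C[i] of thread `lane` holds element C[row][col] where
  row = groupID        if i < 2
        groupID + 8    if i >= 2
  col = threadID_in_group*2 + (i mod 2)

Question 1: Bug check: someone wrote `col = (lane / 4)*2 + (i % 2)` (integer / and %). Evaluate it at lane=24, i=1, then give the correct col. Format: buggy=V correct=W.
`(lane / 4)*2 + (i % 2)`[24,1]->13
24: gid=6,tid=0
[1] (6+0,0*2+1) = (6,1)
col: 13 vs 1

buggy=13 correct=1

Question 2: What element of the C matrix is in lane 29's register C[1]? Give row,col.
29: gr=7,th=1
[1] (7+0,1*2+1) = (7,3)

7,3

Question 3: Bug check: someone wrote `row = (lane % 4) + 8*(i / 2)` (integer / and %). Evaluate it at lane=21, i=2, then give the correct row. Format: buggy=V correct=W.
`(lane % 4) + 8*(i / 2)`[21,2]->9
L=21->gid=21>>2=5, tid=21&3=1
[2]->row 5+8=13  col 1·2+0=2
row: 9 vs 13

buggy=9 correct=13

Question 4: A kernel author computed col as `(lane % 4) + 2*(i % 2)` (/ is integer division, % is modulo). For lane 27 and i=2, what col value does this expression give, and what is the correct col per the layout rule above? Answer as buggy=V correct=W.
`(lane % 4) + 2*(i % 2)`[27,2]->3
L=27->gid=27>>2=6, tid=27&3=3
[2]->row 6+8=14  col 3·2+0=6
col: 3 vs 6

buggy=3 correct=6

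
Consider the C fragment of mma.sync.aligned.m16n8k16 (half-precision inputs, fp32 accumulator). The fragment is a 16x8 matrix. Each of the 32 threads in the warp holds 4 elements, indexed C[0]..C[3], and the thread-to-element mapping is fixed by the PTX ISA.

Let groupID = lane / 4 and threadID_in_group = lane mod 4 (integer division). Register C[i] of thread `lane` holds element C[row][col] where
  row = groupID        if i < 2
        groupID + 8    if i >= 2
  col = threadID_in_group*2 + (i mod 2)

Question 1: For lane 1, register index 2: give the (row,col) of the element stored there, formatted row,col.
L=1=>grp=1>>2=0, tig=1&3=1
[2]=>row 0+8=8  col 1·2+0=2

8,2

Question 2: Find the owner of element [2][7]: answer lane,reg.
11,1

r=2->g=2,rb=0  c=7->t=3,b0=1
L=2*4+3=11  i=0*2+1=1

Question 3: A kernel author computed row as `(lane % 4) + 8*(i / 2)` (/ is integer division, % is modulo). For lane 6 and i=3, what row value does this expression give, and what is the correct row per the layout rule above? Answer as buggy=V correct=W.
`(lane % 4) + 8*(i / 2)`[6,3]⇒10
lane 6⇒6/4=1, 6 mod 4=2
i=3  r:1+8⇒9  c:2·2+1⇒5
row: 10 vs 9

buggy=10 correct=9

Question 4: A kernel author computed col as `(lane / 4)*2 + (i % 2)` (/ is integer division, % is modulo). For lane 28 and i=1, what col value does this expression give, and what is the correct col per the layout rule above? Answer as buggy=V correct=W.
`(lane / 4)*2 + (i % 2)`[28,1]->15
28: gid=7,tid=0
[1] (7+0,0*2+1) = (7,1)
col: 15 vs 1

buggy=15 correct=1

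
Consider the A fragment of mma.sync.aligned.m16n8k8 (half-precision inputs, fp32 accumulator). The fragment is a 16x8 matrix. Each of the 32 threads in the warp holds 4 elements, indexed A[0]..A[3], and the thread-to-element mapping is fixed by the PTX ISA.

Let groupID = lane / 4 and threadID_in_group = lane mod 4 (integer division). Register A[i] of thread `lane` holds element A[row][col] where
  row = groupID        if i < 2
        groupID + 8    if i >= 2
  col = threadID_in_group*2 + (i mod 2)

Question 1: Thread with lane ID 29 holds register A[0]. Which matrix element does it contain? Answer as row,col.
7,2

lane 29->29/4=7, 29 mod 4=1
i=0  r:7+0->7  c:2·1+0->2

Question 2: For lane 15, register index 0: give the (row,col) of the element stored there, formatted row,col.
3,6

lane 15: grp=3 (15/4), tig=3 (15%4)
i=0: r=3+0=3, c=3*2+0=6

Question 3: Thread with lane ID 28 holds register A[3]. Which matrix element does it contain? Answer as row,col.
15,1

lane 28→28/4=7, 28 mod 4=0
i=3  r:7+8→15  c:2·0+1→1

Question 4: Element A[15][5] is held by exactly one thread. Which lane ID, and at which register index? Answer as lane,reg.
r=15→G=7,rhi=1  c=5→T=2,p=1
L=7*4+2=30  i=1*2+1=3

30,3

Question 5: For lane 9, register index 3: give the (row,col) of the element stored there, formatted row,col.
L=9=>grp=9>>2=2, tig=9&3=1
[3]=>row 2+8=10  col 1·2+1=3

10,3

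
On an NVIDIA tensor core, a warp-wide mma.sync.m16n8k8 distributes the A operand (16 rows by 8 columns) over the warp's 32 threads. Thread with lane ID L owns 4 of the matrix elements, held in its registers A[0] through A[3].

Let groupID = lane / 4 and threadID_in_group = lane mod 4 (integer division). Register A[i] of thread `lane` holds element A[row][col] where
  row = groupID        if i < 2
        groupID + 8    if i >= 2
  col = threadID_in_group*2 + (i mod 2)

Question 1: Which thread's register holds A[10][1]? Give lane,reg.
8,3

r:10=>grp=2,rB=1  c:1=>tig=0,lo=1
L=2*4+0=8  i=1*2+1=3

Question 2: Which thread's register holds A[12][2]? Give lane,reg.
17,2

r: 12->gid=4,r8=1  c: 2->tid=1,i&1=0
L=4*4+1=17  i=1*2+0=2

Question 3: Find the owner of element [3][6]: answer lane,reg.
r=3->g=3,rb=0  c=6->t=3,b0=0
L=3*4+3=15  i=0*2+0=0

15,0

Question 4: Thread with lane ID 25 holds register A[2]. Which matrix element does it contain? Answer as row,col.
25: g=6,t=1
[2] (6+8,1*2+0) = (14,2)

14,2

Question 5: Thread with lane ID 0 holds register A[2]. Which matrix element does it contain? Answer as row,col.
lane 0=>0/4=0, 0 mod 4=0
i=2  r:0+8=>8  c:2·0+0=>0

8,0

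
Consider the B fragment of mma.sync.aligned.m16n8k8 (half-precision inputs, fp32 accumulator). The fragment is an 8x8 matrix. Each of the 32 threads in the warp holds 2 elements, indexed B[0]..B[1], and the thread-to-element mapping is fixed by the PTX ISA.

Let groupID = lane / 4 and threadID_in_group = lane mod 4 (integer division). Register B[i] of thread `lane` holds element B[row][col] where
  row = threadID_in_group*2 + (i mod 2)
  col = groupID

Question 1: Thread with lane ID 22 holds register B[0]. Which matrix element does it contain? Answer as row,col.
22: G=5,T=2
[0] (2*2+0,5) = (4,5)

4,5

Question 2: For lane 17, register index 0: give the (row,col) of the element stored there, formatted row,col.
2,4

lane 17: G=4 (17/4), T=1 (17%4)
i=0: r=1*2+0=2, c=G=4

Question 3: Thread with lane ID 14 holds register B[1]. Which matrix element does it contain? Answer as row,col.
14: G=3,T=2
[1] (2*2+1,3) = (5,3)

5,3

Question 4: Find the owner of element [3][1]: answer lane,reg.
5,1

c=1->g=1  r=3->t=1,b0=1
L=1*4+1=5  i=1=1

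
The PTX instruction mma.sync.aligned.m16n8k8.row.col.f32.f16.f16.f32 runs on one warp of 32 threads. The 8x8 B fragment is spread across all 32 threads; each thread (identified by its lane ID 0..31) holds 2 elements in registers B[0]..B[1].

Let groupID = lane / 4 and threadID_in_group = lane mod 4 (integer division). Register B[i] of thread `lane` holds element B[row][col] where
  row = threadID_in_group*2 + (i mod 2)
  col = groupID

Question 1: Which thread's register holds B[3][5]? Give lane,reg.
c=5⇒gr=5  r=3⇒th=1,odd=1
L=5*4+1=21  i=1=1

21,1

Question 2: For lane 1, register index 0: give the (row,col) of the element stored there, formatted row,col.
lane 1->1/4=0, 1 mod 4=1
i=0  r:2·1+0->2  c:0

2,0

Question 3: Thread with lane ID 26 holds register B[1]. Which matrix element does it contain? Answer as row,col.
lane 26→26/4=6, 26 mod 4=2
i=1  r:2·2+1→5  c:6

5,6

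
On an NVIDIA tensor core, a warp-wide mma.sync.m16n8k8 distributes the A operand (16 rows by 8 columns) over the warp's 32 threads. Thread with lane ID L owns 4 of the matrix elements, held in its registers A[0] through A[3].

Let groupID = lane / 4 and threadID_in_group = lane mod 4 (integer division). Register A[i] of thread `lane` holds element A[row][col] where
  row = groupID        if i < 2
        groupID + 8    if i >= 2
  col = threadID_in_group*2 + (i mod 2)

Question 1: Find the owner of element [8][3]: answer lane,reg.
r:8=>grp=0,rB=1  c:3=>tig=1,lo=1
L=0*4+1=1  i=1*2+1=3

1,3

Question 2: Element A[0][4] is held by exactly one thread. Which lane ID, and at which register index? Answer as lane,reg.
r=0→G=0,rhi=0  c=4→T=2,p=0
L=0*4+2=2  i=0*2+0=0

2,0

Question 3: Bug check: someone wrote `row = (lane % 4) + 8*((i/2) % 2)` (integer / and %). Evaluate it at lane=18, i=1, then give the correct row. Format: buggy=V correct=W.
buggy=2 correct=4

`(lane % 4) + 8*((i/2) % 2)`[18,1]->2
lane 18->18/4=4, 18 mod 4=2
i=1  r:4+0->4  c:2·2+1->5
row: 2 vs 4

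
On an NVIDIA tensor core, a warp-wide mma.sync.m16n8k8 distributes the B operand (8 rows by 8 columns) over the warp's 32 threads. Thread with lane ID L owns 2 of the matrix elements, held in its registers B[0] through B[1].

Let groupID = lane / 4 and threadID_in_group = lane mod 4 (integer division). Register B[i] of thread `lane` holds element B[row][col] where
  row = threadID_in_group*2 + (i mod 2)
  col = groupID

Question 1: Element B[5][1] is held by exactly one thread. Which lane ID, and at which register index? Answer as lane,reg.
6,1

c=1→G=1  r=5→T=2,p=1
L=1*4+2=6  i=1=1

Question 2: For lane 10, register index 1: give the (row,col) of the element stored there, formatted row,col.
5,2

lane 10: G=2 (10/4), T=2 (10%4)
i=1: r=2*2+1=5, c=G=2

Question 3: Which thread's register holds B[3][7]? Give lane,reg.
c=7→G=7  r=3→T=1,p=1
L=7*4+1=29  i=1=1

29,1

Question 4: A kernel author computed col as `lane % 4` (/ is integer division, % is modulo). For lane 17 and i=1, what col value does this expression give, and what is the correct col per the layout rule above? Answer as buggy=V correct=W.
`lane % 4`[17,1]=>1
lane 17: grp=4 (17/4), tig=1 (17%4)
i=1: r=1*2+1=3, c=grp=4
col: 1 vs 4

buggy=1 correct=4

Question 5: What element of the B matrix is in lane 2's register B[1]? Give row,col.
5,0

L=2→G=2>>2=0, T=2&3=2
[1]→row 2·2+1=5  col G=0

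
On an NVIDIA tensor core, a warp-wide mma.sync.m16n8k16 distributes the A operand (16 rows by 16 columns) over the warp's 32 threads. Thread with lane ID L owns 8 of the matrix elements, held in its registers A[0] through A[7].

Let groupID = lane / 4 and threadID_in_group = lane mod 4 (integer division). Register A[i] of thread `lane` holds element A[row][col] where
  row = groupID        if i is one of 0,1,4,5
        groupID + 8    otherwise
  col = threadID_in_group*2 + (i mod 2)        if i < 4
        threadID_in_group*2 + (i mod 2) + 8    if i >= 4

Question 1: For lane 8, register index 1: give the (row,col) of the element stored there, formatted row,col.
2,1

lane 8->8/4=2, 8 mod 4=0
i=1  r:2+0->2  c:2·0+1+0->1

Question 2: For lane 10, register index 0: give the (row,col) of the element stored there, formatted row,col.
2,4

lane 10→10/4=2, 10 mod 4=2
i=0  r:2+0→2  c:2·2+0+0→4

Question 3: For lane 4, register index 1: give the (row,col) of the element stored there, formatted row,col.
L=4⇒gr=4>>2=1, th=4&3=0
[1]⇒row 1+0=1  col 0·2+1+0=1

1,1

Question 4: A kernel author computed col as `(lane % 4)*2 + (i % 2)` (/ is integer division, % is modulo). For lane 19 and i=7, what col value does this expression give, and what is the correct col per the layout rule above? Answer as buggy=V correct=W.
`(lane % 4)*2 + (i % 2)`[19,7]⇒7
lane 19⇒19/4=4, 19 mod 4=3
i=7  r:4+8⇒12  c:2·3+1+8⇒15
col: 7 vs 15

buggy=7 correct=15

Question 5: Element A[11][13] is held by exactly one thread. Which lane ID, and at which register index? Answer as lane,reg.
14,7

r=11→G=3,rhi=1  c=13→chi=1,T=2,p=1
L=3*4+2=14  i=1*4+1*2+1=7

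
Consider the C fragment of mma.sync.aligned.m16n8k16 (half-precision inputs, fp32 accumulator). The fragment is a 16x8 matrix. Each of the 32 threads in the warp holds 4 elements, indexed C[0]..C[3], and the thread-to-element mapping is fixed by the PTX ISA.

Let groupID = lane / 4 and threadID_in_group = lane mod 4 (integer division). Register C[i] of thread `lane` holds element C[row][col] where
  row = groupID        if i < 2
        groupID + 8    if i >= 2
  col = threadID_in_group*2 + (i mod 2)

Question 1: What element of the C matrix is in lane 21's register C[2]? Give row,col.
13,2

L=21⇒gr=21>>2=5, th=21&3=1
[2]⇒row 5+8=13  col 1·2+0=2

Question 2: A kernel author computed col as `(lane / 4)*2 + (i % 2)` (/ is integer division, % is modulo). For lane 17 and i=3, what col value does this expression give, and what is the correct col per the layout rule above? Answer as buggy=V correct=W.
`(lane / 4)*2 + (i % 2)`[17,3]->9
17: gid=4,tid=1
[3] (4+8,1*2+1) = (12,3)
col: 9 vs 3

buggy=9 correct=3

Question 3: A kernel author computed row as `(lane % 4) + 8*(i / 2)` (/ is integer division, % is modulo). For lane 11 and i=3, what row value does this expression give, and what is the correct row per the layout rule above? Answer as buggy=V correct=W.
`(lane % 4) + 8*(i / 2)`[11,3]->11
L=11->g=11>>2=2, t=11&3=3
[3]->row 2+8=10  col 3·2+1=7
row: 11 vs 10

buggy=11 correct=10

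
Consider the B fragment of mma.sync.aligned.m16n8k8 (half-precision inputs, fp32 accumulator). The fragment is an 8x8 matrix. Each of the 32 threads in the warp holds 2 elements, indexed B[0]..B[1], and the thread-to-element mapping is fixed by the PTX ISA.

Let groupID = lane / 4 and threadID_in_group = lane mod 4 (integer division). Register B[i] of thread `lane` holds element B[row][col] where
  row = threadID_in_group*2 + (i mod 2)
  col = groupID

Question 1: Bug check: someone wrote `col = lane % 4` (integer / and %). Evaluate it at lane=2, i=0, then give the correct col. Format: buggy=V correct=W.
`lane % 4`[2,0]=>2
lane 2=>2/4=0, 2 mod 4=2
i=0  r:2·2+0=>4  c:0
col: 2 vs 0

buggy=2 correct=0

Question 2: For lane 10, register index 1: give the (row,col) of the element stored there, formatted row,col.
5,2

lane 10: grp=2 (10/4), tig=2 (10%4)
i=1: r=2*2+1=5, c=grp=2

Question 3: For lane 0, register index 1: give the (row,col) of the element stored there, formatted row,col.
0: gid=0,tid=0
[1] (0*2+1,0) = (1,0)

1,0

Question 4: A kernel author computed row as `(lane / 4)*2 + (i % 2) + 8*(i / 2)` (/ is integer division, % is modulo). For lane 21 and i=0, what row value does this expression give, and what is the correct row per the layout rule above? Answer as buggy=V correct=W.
buggy=10 correct=2

`(lane / 4)*2 + (i % 2) + 8*(i / 2)`[21,0]->10
21: g=5,t=1
[0] (1*2+0,5) = (2,5)
row: 10 vs 2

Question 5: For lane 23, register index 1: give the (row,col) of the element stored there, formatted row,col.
7,5

lane 23=>23/4=5, 23 mod 4=3
i=1  r:2·3+1=>7  c:5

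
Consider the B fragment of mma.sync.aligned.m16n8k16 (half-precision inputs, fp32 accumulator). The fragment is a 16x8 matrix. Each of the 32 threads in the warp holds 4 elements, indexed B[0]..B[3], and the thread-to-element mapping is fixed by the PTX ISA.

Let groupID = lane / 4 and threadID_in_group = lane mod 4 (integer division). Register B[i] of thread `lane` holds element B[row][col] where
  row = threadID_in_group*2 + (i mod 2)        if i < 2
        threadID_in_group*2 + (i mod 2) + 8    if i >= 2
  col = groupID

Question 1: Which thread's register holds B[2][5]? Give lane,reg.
21,0

c=5→G=5  r=2→rhi=0,T=1,p=0
L=5*4+1=21  i=0*2+0=0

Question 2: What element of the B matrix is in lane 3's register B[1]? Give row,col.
7,0

lane 3: grp=0 (3/4), tig=3 (3%4)
i=1: r=3*2+1+0=7, c=grp=0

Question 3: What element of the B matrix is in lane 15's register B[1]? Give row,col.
7,3

lane 15->15/4=3, 15 mod 4=3
i=1  r:2·3+1+0->7  c:3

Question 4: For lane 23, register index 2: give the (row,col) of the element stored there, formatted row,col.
lane 23⇒23/4=5, 23 mod 4=3
i=2  r:2·3+0+8⇒14  c:5

14,5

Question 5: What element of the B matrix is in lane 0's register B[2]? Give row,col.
8,0

lane 0=>0/4=0, 0 mod 4=0
i=2  r:2·0+0+8=>8  c:0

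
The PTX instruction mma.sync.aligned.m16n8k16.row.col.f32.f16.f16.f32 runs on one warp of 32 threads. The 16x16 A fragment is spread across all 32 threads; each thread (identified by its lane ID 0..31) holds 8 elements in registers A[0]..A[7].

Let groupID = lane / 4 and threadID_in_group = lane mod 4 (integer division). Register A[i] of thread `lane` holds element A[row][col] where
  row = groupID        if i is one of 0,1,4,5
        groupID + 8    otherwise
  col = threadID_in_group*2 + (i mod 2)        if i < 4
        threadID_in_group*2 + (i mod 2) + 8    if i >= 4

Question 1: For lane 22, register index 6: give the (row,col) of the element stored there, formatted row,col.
13,12

lane 22: gr=5 (22/4), th=2 (22%4)
i=6: r=5+8=13, c=2*2+0+8=12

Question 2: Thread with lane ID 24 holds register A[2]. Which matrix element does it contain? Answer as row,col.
14,0

24: gr=6,th=0
[2] (6+8,0*2+0+0) = (14,0)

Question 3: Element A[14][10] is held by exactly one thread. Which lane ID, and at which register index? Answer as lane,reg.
25,6

r: 14->gid=6,r8=1  c: 10->c8=1,tid=1,i&1=0
L=6*4+1=25  i=1*4+1*2+0=6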